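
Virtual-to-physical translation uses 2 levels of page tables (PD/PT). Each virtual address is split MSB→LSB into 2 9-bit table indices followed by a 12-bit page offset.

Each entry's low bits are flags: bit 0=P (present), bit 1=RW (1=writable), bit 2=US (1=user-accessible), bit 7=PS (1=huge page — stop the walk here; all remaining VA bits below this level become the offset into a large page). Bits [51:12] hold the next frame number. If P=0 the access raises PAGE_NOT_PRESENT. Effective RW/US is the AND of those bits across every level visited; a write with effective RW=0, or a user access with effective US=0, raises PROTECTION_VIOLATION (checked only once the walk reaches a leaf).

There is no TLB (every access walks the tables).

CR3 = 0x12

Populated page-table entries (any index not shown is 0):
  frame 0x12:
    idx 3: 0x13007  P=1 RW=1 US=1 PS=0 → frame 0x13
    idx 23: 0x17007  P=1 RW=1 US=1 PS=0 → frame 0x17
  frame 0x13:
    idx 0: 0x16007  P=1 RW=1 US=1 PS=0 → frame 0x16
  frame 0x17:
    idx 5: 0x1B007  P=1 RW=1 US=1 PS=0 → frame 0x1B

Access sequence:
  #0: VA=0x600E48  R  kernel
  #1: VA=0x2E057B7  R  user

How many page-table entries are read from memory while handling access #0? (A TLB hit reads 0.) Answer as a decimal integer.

Walk each access:
#0 VA=0x600E48 (r,kernel):
  L0 @0x12[3] → 0x13007  P=1,RW=1,US=1,PS=0
  L1 @0x13[0] → 0x16007  P=1,RW=1,US=1,PS=0
  ✓ 0x16E48  — 2 lookups
#1 VA=0x2E057B7 (r,user):
  L0 @0x12[23] → 0x17007  P=1,RW=1,US=1,PS=0
  L1 @0x17[5] → 0x1B007  P=1,RW=1,US=1,PS=0
  ✓ 0x1B7B7  — 2 lookups

Entries read for #0: 2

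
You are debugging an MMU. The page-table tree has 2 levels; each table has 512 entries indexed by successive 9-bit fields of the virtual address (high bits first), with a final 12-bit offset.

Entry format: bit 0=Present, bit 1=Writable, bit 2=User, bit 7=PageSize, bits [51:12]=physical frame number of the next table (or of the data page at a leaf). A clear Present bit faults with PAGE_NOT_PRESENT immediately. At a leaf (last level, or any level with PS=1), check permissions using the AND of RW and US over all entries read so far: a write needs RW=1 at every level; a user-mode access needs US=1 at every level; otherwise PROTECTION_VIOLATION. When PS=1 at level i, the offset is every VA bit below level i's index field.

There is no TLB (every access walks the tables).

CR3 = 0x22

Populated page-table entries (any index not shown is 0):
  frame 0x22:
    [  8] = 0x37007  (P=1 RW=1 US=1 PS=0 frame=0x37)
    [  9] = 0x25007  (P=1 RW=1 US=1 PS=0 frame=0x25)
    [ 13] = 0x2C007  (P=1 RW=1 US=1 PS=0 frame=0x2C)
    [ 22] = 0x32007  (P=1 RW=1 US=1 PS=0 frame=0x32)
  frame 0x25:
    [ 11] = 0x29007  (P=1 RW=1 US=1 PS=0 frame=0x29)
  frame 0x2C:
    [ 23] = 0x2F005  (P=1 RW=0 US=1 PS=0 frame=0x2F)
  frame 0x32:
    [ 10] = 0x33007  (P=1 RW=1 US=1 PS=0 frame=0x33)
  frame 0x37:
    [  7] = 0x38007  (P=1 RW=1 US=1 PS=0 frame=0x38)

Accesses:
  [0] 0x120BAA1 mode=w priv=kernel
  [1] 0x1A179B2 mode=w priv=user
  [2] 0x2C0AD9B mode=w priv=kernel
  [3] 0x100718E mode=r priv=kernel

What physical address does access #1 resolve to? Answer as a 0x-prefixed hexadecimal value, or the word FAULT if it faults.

Trace:
#0 VA=0x120BAA1 (w,kernel):
  lvl0: tbl 0x22, slot 9 ⇒ 0x25007 (P1/RW1/US1/PS0)
  lvl1: tbl 0x25, slot 11 ⇒ 0x29007 (P1/RW1/US1/PS0)
  ✓ 0x29AA1  — 2 lookups
#1 VA=0x1A179B2 (w,user):
  lvl0: tbl 0x22, slot 13 ⇒ 0x2C007 (P1/RW1/US1/PS0)
  lvl1: tbl 0x2C, slot 23 ⇒ 0x2F005 (P1/RW0/US1/PS0)
  ⇒ fault: PROTECTION_VIOLATION  — 2 lookups
#2 VA=0x2C0AD9B (w,kernel):
  lvl0: tbl 0x22, slot 22 ⇒ 0x32007 (P1/RW1/US1/PS0)
  lvl1: tbl 0x32, slot 10 ⇒ 0x33007 (P1/RW1/US1/PS0)
  ✓ 0x33D9B  — 2 lookups
#3 VA=0x100718E (r,kernel):
  lvl0: tbl 0x22, slot 8 ⇒ 0x37007 (P1/RW1/US1/PS0)
  lvl1: tbl 0x37, slot 7 ⇒ 0x38007 (P1/RW1/US1/PS0)
  ✓ 0x3818E  — 2 lookups

Access #1 PA: FAULT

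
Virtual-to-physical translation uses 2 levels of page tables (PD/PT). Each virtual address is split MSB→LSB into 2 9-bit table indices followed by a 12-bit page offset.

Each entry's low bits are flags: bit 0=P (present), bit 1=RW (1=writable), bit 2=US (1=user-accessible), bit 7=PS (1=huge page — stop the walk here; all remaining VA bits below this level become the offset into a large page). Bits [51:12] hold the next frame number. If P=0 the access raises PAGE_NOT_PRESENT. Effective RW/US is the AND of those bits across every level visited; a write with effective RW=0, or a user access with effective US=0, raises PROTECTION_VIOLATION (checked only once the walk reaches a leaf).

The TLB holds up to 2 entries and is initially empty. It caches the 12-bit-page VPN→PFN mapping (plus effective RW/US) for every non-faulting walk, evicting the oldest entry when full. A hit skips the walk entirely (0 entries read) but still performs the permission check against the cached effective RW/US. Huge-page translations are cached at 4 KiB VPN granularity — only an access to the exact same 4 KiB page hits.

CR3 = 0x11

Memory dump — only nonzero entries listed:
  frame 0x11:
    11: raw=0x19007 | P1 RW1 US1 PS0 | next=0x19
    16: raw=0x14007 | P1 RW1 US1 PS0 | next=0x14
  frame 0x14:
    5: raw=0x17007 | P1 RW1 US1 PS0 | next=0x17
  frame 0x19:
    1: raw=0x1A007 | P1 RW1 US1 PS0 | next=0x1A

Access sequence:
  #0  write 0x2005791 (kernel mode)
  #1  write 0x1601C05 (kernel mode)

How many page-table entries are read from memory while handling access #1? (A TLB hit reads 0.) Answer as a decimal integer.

Walk each access:
#0 VA=0x2005791 (w,kernel):
  L0: frame=0x11 idx=16 entry=0x14007 [P=1 RW=1 US=1 PS=0]
  L1: frame=0x14 idx=5 entry=0x17007 [P=1 RW=1 US=1 PS=0]
  ✓ 0x17791  — 2 lookups
#1 VA=0x1601C05 (w,kernel):
  L0: frame=0x11 idx=11 entry=0x19007 [P=1 RW=1 US=1 PS=0]
  L1: frame=0x19 idx=1 entry=0x1A007 [P=1 RW=1 US=1 PS=0]
  ✓ 0x1AC05  — 2 lookups

Entries read for #1: 2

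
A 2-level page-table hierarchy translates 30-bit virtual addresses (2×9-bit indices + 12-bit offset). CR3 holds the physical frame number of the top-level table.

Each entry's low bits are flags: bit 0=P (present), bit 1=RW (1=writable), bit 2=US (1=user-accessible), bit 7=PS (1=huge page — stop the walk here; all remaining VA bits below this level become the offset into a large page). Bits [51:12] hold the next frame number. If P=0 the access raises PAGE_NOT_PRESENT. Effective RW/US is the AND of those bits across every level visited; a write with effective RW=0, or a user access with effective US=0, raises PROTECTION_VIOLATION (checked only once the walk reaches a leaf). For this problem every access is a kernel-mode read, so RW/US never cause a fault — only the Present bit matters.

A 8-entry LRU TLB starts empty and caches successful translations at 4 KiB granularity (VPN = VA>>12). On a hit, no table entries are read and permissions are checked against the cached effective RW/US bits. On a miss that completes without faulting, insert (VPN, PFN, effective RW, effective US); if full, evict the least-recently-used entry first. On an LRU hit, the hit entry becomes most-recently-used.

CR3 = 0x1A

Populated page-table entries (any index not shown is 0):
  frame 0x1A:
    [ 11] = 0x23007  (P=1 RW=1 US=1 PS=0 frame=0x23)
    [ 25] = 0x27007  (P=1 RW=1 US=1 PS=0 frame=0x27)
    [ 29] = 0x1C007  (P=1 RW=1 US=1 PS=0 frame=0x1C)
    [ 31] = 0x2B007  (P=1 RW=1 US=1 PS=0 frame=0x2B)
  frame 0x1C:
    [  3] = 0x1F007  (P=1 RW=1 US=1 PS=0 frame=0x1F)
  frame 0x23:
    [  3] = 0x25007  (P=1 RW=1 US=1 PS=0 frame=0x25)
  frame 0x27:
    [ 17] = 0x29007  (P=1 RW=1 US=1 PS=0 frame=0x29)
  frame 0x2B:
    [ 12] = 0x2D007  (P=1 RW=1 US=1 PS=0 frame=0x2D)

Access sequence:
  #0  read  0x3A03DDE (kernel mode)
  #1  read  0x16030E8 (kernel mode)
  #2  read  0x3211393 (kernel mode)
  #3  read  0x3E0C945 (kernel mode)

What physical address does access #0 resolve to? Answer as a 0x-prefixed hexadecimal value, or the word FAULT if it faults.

Walk each access:
#0 VA=0x3A03DDE (r,kernel):
  L0: frame=0x1A idx=29 entry=0x1C007 [P=1 RW=1 US=1 PS=0]
  L1: frame=0x1C idx=3 entry=0x1F007 [P=1 RW=1 US=1 PS=0]
  ⇒ phys 0x1FDDE  [2 reads]
#1 VA=0x16030E8 (r,kernel):
  L0: frame=0x1A idx=11 entry=0x23007 [P=1 RW=1 US=1 PS=0]
  L1: frame=0x23 idx=3 entry=0x25007 [P=1 RW=1 US=1 PS=0]
  ⇒ phys 0x250E8  [2 reads]
#2 VA=0x3211393 (r,kernel):
  L0: frame=0x1A idx=25 entry=0x27007 [P=1 RW=1 US=1 PS=0]
  L1: frame=0x27 idx=17 entry=0x29007 [P=1 RW=1 US=1 PS=0]
  ⇒ phys 0x29393  [2 reads]
#3 VA=0x3E0C945 (r,kernel):
  L0: frame=0x1A idx=31 entry=0x2B007 [P=1 RW=1 US=1 PS=0]
  L1: frame=0x2B idx=12 entry=0x2D007 [P=1 RW=1 US=1 PS=0]
  ⇒ phys 0x2D945  [2 reads]

Access #0 PA: 0x1FDDE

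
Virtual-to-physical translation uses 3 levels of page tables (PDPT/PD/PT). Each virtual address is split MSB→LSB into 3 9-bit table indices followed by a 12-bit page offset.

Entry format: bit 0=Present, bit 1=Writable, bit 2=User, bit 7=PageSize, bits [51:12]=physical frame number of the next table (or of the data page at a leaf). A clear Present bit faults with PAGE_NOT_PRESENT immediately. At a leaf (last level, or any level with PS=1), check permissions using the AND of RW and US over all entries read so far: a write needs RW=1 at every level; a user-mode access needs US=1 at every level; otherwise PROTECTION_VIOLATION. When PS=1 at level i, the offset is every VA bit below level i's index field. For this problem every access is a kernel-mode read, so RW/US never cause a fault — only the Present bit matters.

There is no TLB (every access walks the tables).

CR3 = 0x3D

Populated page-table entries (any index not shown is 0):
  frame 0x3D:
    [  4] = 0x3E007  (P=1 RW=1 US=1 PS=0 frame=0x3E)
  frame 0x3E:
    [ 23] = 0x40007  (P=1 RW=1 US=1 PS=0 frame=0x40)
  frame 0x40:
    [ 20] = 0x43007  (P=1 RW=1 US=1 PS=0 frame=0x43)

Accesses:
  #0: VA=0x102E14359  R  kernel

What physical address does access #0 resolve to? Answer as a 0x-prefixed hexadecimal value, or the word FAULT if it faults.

Per-access translation:
#0 VA=0x102E14359 (r,kernel):
  L0 @0x3D[4] → 0x3E007  P=1,RW=1,US=1,PS=0
  L1 @0x3E[23] → 0x40007  P=1,RW=1,US=1,PS=0
  L2 @0x40[20] → 0x43007  P=1,RW=1,US=1,PS=0
  → PA=0x43359  (3 entries read)

Access #0 PA: 0x43359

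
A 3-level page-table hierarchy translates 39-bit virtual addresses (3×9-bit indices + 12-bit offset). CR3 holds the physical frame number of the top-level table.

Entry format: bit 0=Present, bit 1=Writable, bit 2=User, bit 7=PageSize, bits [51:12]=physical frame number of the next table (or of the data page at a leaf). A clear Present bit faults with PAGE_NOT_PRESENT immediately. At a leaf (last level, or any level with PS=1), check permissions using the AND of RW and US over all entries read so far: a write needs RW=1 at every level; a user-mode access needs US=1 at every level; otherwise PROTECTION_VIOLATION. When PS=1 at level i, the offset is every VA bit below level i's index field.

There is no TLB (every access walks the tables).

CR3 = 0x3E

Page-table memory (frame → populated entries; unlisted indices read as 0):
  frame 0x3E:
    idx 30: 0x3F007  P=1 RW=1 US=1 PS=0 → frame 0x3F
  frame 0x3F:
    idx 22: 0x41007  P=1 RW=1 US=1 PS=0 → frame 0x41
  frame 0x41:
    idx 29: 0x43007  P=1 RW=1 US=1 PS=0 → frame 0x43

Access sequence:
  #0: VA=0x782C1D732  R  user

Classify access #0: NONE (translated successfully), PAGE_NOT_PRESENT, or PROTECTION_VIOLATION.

Walk each access:
#0 VA=0x782C1D732 (r,user):
  L0 @0x3E[30] → 0x3F007  P=1,RW=1,US=1,PS=0
  L1 @0x3F[22] → 0x41007  P=1,RW=1,US=1,PS=0
  L2 @0x41[29] → 0x43007  P=1,RW=1,US=1,PS=0
  → PA=0x43732  (3 entries read)

Access #0 fault: NONE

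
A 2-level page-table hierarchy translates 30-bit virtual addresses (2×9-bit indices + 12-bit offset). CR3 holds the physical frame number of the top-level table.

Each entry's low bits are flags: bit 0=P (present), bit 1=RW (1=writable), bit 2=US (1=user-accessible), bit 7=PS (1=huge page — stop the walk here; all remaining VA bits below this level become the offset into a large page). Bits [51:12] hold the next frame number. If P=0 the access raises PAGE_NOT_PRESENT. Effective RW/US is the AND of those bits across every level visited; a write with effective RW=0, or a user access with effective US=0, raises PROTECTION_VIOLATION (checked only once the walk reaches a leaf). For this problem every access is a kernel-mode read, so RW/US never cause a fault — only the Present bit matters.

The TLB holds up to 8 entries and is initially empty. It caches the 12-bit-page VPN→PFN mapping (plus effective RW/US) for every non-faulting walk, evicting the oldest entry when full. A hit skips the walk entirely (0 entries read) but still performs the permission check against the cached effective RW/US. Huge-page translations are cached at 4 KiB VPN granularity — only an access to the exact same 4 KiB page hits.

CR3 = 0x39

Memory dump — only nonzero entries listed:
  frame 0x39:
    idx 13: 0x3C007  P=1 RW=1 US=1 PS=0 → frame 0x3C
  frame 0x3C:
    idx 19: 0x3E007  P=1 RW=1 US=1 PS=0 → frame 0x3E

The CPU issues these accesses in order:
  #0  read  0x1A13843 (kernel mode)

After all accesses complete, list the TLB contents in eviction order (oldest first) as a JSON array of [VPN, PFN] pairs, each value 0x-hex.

Per-access translation:
#0 VA=0x1A13843 (r,kernel):
  [0] read 0x39 idx=13: raw=0x3C007 flags P=1 W=1 U=1 S=0
  [1] read 0x3C idx=19: raw=0x3E007 flags P=1 W=1 U=1 S=0
  ✓ 0x3E843  — 2 lookups

TLB: [["0x1A13", "0x3E"]]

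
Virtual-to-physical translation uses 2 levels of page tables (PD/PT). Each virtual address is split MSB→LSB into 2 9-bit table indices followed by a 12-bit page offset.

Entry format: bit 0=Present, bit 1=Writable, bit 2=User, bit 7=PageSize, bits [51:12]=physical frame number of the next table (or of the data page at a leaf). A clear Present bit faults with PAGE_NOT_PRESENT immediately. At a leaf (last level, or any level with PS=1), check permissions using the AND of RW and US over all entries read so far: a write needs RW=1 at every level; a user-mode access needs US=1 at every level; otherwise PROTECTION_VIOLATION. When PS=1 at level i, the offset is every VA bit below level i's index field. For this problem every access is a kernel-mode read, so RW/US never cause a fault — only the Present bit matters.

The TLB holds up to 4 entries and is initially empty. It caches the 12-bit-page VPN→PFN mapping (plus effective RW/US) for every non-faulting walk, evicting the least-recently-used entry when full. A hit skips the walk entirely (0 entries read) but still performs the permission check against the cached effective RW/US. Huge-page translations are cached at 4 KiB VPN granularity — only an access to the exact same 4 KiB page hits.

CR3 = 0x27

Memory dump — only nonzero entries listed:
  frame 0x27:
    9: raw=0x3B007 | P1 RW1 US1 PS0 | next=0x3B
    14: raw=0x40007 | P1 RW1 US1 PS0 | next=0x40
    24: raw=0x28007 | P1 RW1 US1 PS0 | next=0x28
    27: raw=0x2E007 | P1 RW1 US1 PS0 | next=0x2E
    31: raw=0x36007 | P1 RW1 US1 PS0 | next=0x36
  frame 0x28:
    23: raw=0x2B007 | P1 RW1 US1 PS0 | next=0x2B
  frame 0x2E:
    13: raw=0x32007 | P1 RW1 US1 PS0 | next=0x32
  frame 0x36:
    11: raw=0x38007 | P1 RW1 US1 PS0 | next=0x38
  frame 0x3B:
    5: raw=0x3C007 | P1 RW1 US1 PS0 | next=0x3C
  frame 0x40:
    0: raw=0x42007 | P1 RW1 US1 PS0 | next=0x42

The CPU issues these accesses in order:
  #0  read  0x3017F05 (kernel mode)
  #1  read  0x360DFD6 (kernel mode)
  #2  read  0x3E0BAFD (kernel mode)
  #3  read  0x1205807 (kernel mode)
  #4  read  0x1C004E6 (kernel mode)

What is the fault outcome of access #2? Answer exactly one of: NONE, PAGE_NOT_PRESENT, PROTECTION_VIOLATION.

Trace:
#0 VA=0x3017F05 (r,kernel):
  [0] read 0x27 idx=24: raw=0x28007 flags P=1 W=1 U=1 S=0
  [1] read 0x28 idx=23: raw=0x2B007 flags P=1 W=1 U=1 S=0
  ✓ 0x2BF05  — 2 lookups
#1 VA=0x360DFD6 (r,kernel):
  [0] read 0x27 idx=27: raw=0x2E007 flags P=1 W=1 U=1 S=0
  [1] read 0x2E idx=13: raw=0x32007 flags P=1 W=1 U=1 S=0
  ✓ 0x32FD6  — 2 lookups
#2 VA=0x3E0BAFD (r,kernel):
  [0] read 0x27 idx=31: raw=0x36007 flags P=1 W=1 U=1 S=0
  [1] read 0x36 idx=11: raw=0x38007 flags P=1 W=1 U=1 S=0
  ✓ 0x38AFD  — 2 lookups
#3 VA=0x1205807 (r,kernel):
  [0] read 0x27 idx=9: raw=0x3B007 flags P=1 W=1 U=1 S=0
  [1] read 0x3B idx=5: raw=0x3C007 flags P=1 W=1 U=1 S=0
  ✓ 0x3C807  — 2 lookups
#4 VA=0x1C004E6 (r,kernel):
  [0] read 0x27 idx=14: raw=0x40007 flags P=1 W=1 U=1 S=0
  [1] read 0x40 idx=0: raw=0x42007 flags P=1 W=1 U=1 S=0
  ✓ 0x424E6  — 2 lookups

Access #2 fault: NONE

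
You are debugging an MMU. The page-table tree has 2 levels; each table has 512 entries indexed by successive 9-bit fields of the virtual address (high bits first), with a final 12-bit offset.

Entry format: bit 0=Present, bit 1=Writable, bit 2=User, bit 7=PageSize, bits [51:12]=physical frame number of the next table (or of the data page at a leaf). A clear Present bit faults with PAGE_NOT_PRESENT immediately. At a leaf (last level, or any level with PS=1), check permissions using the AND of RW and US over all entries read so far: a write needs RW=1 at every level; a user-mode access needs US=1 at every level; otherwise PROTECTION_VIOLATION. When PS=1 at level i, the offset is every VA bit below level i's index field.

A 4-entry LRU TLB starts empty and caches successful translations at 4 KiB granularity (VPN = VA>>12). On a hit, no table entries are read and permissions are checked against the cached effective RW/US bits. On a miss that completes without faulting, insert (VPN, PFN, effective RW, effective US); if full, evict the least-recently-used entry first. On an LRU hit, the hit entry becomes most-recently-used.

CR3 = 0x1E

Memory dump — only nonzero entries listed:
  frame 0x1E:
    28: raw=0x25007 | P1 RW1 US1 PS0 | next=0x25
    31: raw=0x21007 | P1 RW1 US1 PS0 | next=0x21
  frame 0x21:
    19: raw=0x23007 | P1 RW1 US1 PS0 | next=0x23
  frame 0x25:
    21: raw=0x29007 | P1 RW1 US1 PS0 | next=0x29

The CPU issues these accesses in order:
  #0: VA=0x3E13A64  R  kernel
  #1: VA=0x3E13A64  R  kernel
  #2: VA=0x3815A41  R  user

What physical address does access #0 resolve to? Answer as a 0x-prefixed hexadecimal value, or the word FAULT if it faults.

Walk each access:
#0 VA=0x3E13A64 (r,kernel):
  L0: frame=0x1E idx=31 entry=0x21007 [P=1 RW=1 US=1 PS=0]
  L1: frame=0x21 idx=19 entry=0x23007 [P=1 RW=1 US=1 PS=0]
  → PA=0x23A64  (2 entries read)
#1 VA=0x3E13A64 (r,kernel):
  TLB hit vpn=0x3E13 → PA=0x23A64
#2 VA=0x3815A41 (r,user):
  L0: frame=0x1E idx=28 entry=0x25007 [P=1 RW=1 US=1 PS=0]
  L1: frame=0x25 idx=21 entry=0x29007 [P=1 RW=1 US=1 PS=0]
  → PA=0x29A41  (2 entries read)

Access #0 PA: 0x23A64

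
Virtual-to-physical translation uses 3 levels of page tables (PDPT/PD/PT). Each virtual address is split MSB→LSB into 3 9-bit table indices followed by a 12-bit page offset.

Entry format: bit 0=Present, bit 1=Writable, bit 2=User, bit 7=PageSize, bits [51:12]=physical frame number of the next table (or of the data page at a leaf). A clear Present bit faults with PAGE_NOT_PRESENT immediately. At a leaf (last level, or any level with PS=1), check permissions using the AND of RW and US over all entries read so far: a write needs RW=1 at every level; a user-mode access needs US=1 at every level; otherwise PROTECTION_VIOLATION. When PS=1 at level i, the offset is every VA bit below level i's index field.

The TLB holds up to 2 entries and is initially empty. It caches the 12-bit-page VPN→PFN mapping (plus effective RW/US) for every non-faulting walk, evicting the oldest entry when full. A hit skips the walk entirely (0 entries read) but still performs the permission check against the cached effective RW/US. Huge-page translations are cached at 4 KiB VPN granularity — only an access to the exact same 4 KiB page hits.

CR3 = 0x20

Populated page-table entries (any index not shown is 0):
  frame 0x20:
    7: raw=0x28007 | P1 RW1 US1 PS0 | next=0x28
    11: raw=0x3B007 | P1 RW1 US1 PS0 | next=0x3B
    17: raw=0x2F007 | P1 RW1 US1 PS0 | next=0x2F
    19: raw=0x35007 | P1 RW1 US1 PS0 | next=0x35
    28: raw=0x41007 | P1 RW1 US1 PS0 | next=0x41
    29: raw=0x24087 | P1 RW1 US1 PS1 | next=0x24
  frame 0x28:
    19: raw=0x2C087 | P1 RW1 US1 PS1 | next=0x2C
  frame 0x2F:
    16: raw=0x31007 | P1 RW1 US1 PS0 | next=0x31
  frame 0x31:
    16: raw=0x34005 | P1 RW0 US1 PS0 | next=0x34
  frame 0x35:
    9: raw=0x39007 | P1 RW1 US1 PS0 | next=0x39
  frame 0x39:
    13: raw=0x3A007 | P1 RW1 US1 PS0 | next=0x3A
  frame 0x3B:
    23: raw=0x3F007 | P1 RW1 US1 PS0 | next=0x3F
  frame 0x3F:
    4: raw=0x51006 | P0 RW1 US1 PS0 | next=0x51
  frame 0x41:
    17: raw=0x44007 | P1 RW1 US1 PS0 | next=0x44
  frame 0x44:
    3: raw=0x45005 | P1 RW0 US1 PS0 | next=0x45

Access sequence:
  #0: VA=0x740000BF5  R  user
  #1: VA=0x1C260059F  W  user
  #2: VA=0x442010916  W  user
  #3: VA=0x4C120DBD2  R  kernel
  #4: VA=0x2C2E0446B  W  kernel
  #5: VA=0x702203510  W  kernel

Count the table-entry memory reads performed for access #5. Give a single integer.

Walk each access:
#0 VA=0x740000BF5 (r,user):
  L0: frame=0x20 idx=29 entry=0x24087 [P=1 RW=1 US=1 PS=1]
  ✓ 0x24BF5 (huge @L0)  — 1 lookups
#1 VA=0x1C260059F (w,user):
  L0: frame=0x20 idx=7 entry=0x28007 [P=1 RW=1 US=1 PS=0]
  L1: frame=0x28 idx=19 entry=0x2C087 [P=1 RW=1 US=1 PS=1]
  ✓ 0x2C59F (huge @L1)  — 2 lookups
#2 VA=0x442010916 (w,user):
  L0: frame=0x20 idx=17 entry=0x2F007 [P=1 RW=1 US=1 PS=0]
  L1: frame=0x2F idx=16 entry=0x31007 [P=1 RW=1 US=1 PS=0]
  L2: frame=0x31 idx=16 entry=0x34005 [P=1 RW=0 US=1 PS=0]
  ⇒ fault: PROTECTION_VIOLATION  — 3 lookups
#3 VA=0x4C120DBD2 (r,kernel):
  L0: frame=0x20 idx=19 entry=0x35007 [P=1 RW=1 US=1 PS=0]
  L1: frame=0x35 idx=9 entry=0x39007 [P=1 RW=1 US=1 PS=0]
  L2: frame=0x39 idx=13 entry=0x3A007 [P=1 RW=1 US=1 PS=0]
  ✓ 0x3ABD2  — 3 lookups
#4 VA=0x2C2E0446B (w,kernel):
  L0: frame=0x20 idx=11 entry=0x3B007 [P=1 RW=1 US=1 PS=0]
  L1: frame=0x3B idx=23 entry=0x3F007 [P=1 RW=1 US=1 PS=0]
  L2: frame=0x3F idx=4 entry=0x51006 [P=0 RW=1 US=1 PS=0]
  ⇒ fault: PAGE_NOT_PRESENT  — 3 lookups
#5 VA=0x702203510 (w,kernel):
  L0: frame=0x20 idx=28 entry=0x41007 [P=1 RW=1 US=1 PS=0]
  L1: frame=0x41 idx=17 entry=0x44007 [P=1 RW=1 US=1 PS=0]
  L2: frame=0x44 idx=3 entry=0x45005 [P=1 RW=0 US=1 PS=0]
  ⇒ fault: PROTECTION_VIOLATION  — 3 lookups

Entries read for #5: 3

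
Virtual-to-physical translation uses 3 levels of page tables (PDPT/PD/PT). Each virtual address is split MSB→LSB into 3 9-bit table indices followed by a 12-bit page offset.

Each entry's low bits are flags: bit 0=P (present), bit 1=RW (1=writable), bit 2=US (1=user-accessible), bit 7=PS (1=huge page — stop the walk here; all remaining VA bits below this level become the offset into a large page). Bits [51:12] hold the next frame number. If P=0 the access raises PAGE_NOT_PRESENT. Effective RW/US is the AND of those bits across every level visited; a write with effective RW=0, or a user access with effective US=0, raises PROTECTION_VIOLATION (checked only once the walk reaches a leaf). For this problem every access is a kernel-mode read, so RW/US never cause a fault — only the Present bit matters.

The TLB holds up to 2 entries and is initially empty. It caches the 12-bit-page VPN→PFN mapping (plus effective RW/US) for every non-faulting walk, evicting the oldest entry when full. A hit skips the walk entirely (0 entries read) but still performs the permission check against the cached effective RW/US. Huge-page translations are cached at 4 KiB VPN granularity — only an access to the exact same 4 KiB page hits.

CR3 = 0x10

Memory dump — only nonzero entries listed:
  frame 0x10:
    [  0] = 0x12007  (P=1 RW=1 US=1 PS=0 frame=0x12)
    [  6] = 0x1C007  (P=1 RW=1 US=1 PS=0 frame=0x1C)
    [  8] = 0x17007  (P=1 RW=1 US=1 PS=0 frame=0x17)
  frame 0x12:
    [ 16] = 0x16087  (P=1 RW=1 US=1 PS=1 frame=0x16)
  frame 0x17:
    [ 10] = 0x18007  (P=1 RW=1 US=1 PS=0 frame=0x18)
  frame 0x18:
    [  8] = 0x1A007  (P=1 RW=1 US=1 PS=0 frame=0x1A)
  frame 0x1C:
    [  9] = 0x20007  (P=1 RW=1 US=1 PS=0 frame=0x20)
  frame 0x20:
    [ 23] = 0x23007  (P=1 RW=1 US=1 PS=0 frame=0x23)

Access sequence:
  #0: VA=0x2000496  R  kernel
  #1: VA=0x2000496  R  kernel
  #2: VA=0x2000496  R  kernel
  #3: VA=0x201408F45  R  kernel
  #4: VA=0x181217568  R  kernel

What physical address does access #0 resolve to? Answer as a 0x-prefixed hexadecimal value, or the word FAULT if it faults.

Walk each access:
#0 VA=0x2000496 (r,kernel):
  L0: frame=0x10 idx=0 entry=0x12007 [P=1 RW=1 US=1 PS=0]
  L1: frame=0x12 idx=16 entry=0x16087 [P=1 RW=1 US=1 PS=1]
  → PA=0x16496 (huge @L1)  (2 entries read)
#1 VA=0x2000496 (r,kernel):
  TLB hit vpn=0x2000 → PA=0x16496
#2 VA=0x2000496 (r,kernel):
  TLB hit vpn=0x2000 → PA=0x16496
#3 VA=0x201408F45 (r,kernel):
  L0: frame=0x10 idx=8 entry=0x17007 [P=1 RW=1 US=1 PS=0]
  L1: frame=0x17 idx=10 entry=0x18007 [P=1 RW=1 US=1 PS=0]
  L2: frame=0x18 idx=8 entry=0x1A007 [P=1 RW=1 US=1 PS=0]
  → PA=0x1AF45  (3 entries read)
#4 VA=0x181217568 (r,kernel):
  L0: frame=0x10 idx=6 entry=0x1C007 [P=1 RW=1 US=1 PS=0]
  L1: frame=0x1C idx=9 entry=0x20007 [P=1 RW=1 US=1 PS=0]
  L2: frame=0x20 idx=23 entry=0x23007 [P=1 RW=1 US=1 PS=0]
  → PA=0x23568  (3 entries read)

Access #0 PA: 0x16496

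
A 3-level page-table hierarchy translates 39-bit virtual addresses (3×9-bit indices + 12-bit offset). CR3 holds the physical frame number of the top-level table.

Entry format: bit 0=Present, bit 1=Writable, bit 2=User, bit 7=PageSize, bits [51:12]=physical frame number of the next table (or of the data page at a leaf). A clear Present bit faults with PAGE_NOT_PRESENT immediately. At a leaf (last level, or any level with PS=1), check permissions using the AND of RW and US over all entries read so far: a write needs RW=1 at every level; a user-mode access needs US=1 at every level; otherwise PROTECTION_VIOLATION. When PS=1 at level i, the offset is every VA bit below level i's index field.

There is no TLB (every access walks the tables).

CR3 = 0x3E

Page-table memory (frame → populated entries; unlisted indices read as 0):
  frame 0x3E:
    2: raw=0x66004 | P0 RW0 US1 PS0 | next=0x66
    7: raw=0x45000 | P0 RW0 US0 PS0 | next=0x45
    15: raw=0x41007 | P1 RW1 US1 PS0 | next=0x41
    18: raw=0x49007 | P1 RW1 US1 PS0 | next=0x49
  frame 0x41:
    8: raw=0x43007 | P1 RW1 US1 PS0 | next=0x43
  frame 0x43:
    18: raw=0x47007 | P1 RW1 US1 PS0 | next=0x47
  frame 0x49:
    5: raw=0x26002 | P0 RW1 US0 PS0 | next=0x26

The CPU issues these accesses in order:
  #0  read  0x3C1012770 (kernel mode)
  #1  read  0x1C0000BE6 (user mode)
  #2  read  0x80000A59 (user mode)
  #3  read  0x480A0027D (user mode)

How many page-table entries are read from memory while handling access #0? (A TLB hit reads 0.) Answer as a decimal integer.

Per-access translation:
#0 VA=0x3C1012770 (r,kernel):
  [0] read 0x3E idx=15: raw=0x41007 flags P=1 W=1 U=1 S=0
  [1] read 0x41 idx=8: raw=0x43007 flags P=1 W=1 U=1 S=0
  [2] read 0x43 idx=18: raw=0x47007 flags P=1 W=1 U=1 S=0
  → PA=0x47770  (3 entries read)
#1 VA=0x1C0000BE6 (r,user):
  [0] read 0x3E idx=7: raw=0x45000 flags P=0 W=0 U=0 S=0
  ⇒ fault: PAGE_NOT_PRESENT  — 1 lookups
#2 VA=0x80000A59 (r,user):
  [0] read 0x3E idx=2: raw=0x66004 flags P=0 W=0 U=1 S=0
  ⇒ fault: PAGE_NOT_PRESENT  — 1 lookups
#3 VA=0x480A0027D (r,user):
  [0] read 0x3E idx=18: raw=0x49007 flags P=1 W=1 U=1 S=0
  [1] read 0x49 idx=5: raw=0x26002 flags P=0 W=1 U=0 S=0
  ⇒ fault: PAGE_NOT_PRESENT  — 2 lookups

Entries read for #0: 3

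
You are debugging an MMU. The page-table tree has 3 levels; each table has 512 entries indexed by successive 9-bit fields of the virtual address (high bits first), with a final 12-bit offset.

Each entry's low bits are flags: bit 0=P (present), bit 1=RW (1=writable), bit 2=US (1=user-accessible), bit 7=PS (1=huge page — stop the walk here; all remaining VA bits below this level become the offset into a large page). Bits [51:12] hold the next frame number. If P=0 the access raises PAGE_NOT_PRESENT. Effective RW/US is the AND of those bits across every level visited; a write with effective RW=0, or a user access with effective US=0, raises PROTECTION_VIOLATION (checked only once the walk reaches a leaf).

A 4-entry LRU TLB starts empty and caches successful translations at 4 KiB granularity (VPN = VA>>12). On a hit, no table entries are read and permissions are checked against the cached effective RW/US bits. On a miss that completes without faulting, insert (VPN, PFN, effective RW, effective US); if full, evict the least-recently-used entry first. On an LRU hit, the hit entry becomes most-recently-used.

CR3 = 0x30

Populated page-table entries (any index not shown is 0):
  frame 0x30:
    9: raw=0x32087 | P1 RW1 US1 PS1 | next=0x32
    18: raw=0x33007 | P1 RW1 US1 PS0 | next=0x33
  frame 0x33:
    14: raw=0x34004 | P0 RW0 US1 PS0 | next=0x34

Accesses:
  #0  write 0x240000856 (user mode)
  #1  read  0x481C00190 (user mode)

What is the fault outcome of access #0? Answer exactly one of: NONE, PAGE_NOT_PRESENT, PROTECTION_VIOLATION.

Per-access translation:
#0 VA=0x240000856 (w,user):
  lvl0: tbl 0x30, slot 9 ⇒ 0x32087 (P1/RW1/US1/PS1)
  ✓ 0x32856 (huge @L0)  — 1 lookups
#1 VA=0x481C00190 (r,user):
  lvl0: tbl 0x30, slot 18 ⇒ 0x33007 (P1/RW1/US1/PS0)
  lvl1: tbl 0x33, slot 14 ⇒ 0x34004 (P0/RW0/US1/PS0)
  ⇒ fault: PAGE_NOT_PRESENT  — 2 lookups

Access #0 fault: NONE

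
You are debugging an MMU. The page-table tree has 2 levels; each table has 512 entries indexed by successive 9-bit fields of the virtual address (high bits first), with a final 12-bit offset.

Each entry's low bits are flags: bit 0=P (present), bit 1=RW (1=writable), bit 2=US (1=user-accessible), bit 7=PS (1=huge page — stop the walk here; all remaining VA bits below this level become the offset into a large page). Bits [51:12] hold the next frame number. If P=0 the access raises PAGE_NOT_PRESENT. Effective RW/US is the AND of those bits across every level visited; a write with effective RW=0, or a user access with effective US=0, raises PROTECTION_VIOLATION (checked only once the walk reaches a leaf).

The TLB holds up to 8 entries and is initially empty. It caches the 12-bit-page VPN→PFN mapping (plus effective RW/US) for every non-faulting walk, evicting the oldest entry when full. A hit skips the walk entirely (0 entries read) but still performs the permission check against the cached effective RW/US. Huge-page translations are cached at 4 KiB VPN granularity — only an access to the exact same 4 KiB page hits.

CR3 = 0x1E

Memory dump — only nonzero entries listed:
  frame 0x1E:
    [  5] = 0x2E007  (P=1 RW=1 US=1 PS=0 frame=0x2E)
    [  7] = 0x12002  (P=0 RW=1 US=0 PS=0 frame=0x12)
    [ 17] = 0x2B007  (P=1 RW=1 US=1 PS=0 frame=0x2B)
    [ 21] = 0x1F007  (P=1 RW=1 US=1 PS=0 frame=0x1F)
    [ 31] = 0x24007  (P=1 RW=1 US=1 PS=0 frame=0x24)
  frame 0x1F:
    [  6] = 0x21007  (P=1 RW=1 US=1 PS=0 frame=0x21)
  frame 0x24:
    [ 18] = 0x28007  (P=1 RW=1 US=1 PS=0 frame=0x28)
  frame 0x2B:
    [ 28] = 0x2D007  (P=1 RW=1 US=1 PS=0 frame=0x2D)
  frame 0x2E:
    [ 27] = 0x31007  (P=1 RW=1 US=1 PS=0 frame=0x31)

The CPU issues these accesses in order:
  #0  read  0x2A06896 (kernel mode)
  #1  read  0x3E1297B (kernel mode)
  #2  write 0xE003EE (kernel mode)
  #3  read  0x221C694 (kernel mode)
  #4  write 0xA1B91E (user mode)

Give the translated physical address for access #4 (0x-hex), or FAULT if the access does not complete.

Per-access translation:
#0 VA=0x2A06896 (r,kernel):
  lvl0: tbl 0x1E, slot 21 ⇒ 0x1F007 (P1/RW1/US1/PS0)
  lvl1: tbl 0x1F, slot 6 ⇒ 0x21007 (P1/RW1/US1/PS0)
  → PA=0x21896  (2 entries read)
#1 VA=0x3E1297B (r,kernel):
  lvl0: tbl 0x1E, slot 31 ⇒ 0x24007 (P1/RW1/US1/PS0)
  lvl1: tbl 0x24, slot 18 ⇒ 0x28007 (P1/RW1/US1/PS0)
  → PA=0x2897B  (2 entries read)
#2 VA=0xE003EE (w,kernel):
  lvl0: tbl 0x1E, slot 7 ⇒ 0x12002 (P0/RW1/US0/PS0)
  ✗ PAGE_NOT_PRESENT  [1 reads]
#3 VA=0x221C694 (r,kernel):
  lvl0: tbl 0x1E, slot 17 ⇒ 0x2B007 (P1/RW1/US1/PS0)
  lvl1: tbl 0x2B, slot 28 ⇒ 0x2D007 (P1/RW1/US1/PS0)
  → PA=0x2D694  (2 entries read)
#4 VA=0xA1B91E (w,user):
  lvl0: tbl 0x1E, slot 5 ⇒ 0x2E007 (P1/RW1/US1/PS0)
  lvl1: tbl 0x2E, slot 27 ⇒ 0x31007 (P1/RW1/US1/PS0)
  → PA=0x3191E  (2 entries read)

Access #4 PA: 0x3191E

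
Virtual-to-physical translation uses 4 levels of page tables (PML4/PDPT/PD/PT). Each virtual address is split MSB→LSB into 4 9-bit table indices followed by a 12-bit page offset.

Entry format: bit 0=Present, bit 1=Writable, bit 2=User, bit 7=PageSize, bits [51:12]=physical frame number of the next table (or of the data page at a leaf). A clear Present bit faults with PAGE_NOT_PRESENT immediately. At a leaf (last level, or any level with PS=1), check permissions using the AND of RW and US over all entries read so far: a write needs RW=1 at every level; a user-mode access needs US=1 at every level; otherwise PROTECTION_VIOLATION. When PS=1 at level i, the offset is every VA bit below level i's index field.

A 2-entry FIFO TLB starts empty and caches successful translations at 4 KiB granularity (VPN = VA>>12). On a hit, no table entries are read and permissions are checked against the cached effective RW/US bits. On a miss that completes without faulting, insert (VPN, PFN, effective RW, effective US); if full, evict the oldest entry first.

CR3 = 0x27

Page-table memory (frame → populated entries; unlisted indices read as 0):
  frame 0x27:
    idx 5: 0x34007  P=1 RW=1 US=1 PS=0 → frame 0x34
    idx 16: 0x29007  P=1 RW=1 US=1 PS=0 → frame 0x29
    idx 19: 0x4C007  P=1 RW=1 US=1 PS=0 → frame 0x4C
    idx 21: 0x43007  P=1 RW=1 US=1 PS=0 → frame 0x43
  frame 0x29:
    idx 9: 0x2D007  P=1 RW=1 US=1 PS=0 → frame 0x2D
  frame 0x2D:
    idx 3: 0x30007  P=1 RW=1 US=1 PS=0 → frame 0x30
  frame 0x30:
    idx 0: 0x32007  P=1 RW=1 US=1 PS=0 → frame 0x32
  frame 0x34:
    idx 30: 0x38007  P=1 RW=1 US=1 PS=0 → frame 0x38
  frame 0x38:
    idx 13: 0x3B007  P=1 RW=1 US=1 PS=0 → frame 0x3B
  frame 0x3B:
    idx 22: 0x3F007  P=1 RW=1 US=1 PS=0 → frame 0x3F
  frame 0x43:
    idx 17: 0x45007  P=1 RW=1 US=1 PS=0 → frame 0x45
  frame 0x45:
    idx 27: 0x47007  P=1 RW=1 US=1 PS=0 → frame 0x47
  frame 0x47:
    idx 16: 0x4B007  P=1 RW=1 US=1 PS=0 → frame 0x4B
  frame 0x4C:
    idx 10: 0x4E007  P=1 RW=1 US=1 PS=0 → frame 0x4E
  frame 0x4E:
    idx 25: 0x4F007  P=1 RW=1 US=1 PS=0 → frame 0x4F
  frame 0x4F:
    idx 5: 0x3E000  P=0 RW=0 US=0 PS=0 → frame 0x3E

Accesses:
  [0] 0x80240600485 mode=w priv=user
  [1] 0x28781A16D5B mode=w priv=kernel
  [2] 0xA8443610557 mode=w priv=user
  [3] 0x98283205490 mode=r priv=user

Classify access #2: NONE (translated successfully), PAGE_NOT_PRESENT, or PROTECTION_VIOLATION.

Walk each access:
#0 VA=0x80240600485 (w,user):
  L0 @0x27[16] → 0x29007  P=1,RW=1,US=1,PS=0
  L1 @0x29[9] → 0x2D007  P=1,RW=1,US=1,PS=0
  L2 @0x2D[3] → 0x30007  P=1,RW=1,US=1,PS=0
  L3 @0x30[0] → 0x32007  P=1,RW=1,US=1,PS=0
  ⇒ phys 0x32485  [4 reads]
#1 VA=0x28781A16D5B (w,kernel):
  L0 @0x27[5] → 0x34007  P=1,RW=1,US=1,PS=0
  L1 @0x34[30] → 0x38007  P=1,RW=1,US=1,PS=0
  L2 @0x38[13] → 0x3B007  P=1,RW=1,US=1,PS=0
  L3 @0x3B[22] → 0x3F007  P=1,RW=1,US=1,PS=0
  ⇒ phys 0x3FD5B  [4 reads]
#2 VA=0xA8443610557 (w,user):
  L0 @0x27[21] → 0x43007  P=1,RW=1,US=1,PS=0
  L1 @0x43[17] → 0x45007  P=1,RW=1,US=1,PS=0
  L2 @0x45[27] → 0x47007  P=1,RW=1,US=1,PS=0
  L3 @0x47[16] → 0x4B007  P=1,RW=1,US=1,PS=0
  ⇒ phys 0x4B557  [4 reads]
#3 VA=0x98283205490 (r,user):
  L0 @0x27[19] → 0x4C007  P=1,RW=1,US=1,PS=0
  L1 @0x4C[10] → 0x4E007  P=1,RW=1,US=1,PS=0
  L2 @0x4E[25] → 0x4F007  P=1,RW=1,US=1,PS=0
  L3 @0x4F[5] → 0x3E000  P=0,RW=0,US=0,PS=0
  ⇒ fault: PAGE_NOT_PRESENT  — 4 lookups

Access #2 fault: NONE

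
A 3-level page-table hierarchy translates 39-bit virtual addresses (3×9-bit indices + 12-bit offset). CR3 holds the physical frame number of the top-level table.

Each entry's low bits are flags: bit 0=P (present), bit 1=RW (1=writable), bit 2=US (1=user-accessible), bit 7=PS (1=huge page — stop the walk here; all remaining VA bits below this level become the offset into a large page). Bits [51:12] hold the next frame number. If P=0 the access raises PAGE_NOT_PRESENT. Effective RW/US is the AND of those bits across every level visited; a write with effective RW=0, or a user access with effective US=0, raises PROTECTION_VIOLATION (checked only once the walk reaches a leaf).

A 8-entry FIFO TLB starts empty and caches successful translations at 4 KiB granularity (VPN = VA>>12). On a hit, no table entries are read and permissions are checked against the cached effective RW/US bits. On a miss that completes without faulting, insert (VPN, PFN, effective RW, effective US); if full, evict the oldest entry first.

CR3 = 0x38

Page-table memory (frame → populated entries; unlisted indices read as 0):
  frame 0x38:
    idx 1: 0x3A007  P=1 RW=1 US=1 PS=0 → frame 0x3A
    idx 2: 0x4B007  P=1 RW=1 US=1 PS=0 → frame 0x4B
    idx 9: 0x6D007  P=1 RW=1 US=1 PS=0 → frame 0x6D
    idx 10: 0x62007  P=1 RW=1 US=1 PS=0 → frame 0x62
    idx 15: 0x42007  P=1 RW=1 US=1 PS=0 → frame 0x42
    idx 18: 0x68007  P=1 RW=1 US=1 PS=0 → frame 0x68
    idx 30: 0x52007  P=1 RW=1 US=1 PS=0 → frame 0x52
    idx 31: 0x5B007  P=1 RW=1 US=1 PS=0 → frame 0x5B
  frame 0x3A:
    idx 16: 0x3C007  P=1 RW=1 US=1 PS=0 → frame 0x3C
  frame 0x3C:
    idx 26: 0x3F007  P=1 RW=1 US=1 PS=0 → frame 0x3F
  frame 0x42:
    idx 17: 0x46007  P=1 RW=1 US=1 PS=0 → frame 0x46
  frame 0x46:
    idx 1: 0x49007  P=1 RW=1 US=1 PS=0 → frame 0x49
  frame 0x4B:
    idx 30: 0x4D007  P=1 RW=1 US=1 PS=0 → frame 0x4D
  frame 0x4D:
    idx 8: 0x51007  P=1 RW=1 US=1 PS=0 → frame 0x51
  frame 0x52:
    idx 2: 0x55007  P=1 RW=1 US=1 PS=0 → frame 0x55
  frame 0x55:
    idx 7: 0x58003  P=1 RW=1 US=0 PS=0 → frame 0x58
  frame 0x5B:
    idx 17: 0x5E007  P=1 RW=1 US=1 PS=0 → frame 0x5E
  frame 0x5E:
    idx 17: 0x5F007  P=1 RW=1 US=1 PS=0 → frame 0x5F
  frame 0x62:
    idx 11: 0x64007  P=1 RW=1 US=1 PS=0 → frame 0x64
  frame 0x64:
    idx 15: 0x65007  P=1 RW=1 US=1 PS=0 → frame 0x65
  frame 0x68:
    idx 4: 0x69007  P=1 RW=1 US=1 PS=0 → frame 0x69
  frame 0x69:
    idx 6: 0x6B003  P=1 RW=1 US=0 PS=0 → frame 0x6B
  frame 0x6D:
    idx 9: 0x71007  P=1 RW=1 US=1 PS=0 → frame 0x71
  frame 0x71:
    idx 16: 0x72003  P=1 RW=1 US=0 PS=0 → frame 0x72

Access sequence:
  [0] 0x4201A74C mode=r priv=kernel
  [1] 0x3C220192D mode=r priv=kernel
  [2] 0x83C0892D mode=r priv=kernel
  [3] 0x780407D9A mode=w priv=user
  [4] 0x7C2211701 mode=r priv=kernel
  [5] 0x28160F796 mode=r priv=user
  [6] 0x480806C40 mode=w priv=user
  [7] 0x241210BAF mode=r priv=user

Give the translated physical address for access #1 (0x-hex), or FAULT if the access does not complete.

Per-access translation:
#0 VA=0x4201A74C (r,kernel):
  [0] read 0x38 idx=1: raw=0x3A007 flags P=1 W=1 U=1 S=0
  [1] read 0x3A idx=16: raw=0x3C007 flags P=1 W=1 U=1 S=0
  [2] read 0x3C idx=26: raw=0x3F007 flags P=1 W=1 U=1 S=0
  ✓ 0x3F74C  — 3 lookups
#1 VA=0x3C220192D (r,kernel):
  [0] read 0x38 idx=15: raw=0x42007 flags P=1 W=1 U=1 S=0
  [1] read 0x42 idx=17: raw=0x46007 flags P=1 W=1 U=1 S=0
  [2] read 0x46 idx=1: raw=0x49007 flags P=1 W=1 U=1 S=0
  ✓ 0x4992D  — 3 lookups
#2 VA=0x83C0892D (r,kernel):
  [0] read 0x38 idx=2: raw=0x4B007 flags P=1 W=1 U=1 S=0
  [1] read 0x4B idx=30: raw=0x4D007 flags P=1 W=1 U=1 S=0
  [2] read 0x4D idx=8: raw=0x51007 flags P=1 W=1 U=1 S=0
  ✓ 0x5192D  — 3 lookups
#3 VA=0x780407D9A (w,user):
  [0] read 0x38 idx=30: raw=0x52007 flags P=1 W=1 U=1 S=0
  [1] read 0x52 idx=2: raw=0x55007 flags P=1 W=1 U=1 S=0
  [2] read 0x55 idx=7: raw=0x58003 flags P=1 W=1 U=0 S=0
  ⇒ fault: PROTECTION_VIOLATION  — 3 lookups
#4 VA=0x7C2211701 (r,kernel):
  [0] read 0x38 idx=31: raw=0x5B007 flags P=1 W=1 U=1 S=0
  [1] read 0x5B idx=17: raw=0x5E007 flags P=1 W=1 U=1 S=0
  [2] read 0x5E idx=17: raw=0x5F007 flags P=1 W=1 U=1 S=0
  ✓ 0x5F701  — 3 lookups
#5 VA=0x28160F796 (r,user):
  [0] read 0x38 idx=10: raw=0x62007 flags P=1 W=1 U=1 S=0
  [1] read 0x62 idx=11: raw=0x64007 flags P=1 W=1 U=1 S=0
  [2] read 0x64 idx=15: raw=0x65007 flags P=1 W=1 U=1 S=0
  ✓ 0x65796  — 3 lookups
#6 VA=0x480806C40 (w,user):
  [0] read 0x38 idx=18: raw=0x68007 flags P=1 W=1 U=1 S=0
  [1] read 0x68 idx=4: raw=0x69007 flags P=1 W=1 U=1 S=0
  [2] read 0x69 idx=6: raw=0x6B003 flags P=1 W=1 U=0 S=0
  ⇒ fault: PROTECTION_VIOLATION  — 3 lookups
#7 VA=0x241210BAF (r,user):
  [0] read 0x38 idx=9: raw=0x6D007 flags P=1 W=1 U=1 S=0
  [1] read 0x6D idx=9: raw=0x71007 flags P=1 W=1 U=1 S=0
  [2] read 0x71 idx=16: raw=0x72003 flags P=1 W=1 U=0 S=0
  ⇒ fault: PROTECTION_VIOLATION  — 3 lookups

Access #1 PA: 0x4992D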